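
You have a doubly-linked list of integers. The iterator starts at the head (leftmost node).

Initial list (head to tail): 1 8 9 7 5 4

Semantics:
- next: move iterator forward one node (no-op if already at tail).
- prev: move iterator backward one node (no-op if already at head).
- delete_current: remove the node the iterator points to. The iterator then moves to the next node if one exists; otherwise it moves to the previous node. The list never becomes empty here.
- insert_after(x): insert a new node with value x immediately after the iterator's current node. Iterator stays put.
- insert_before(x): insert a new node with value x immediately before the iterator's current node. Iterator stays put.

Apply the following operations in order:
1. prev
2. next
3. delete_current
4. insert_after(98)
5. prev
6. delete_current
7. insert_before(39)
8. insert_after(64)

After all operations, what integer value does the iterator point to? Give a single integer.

After 1 (prev): list=[1, 8, 9, 7, 5, 4] cursor@1
After 2 (next): list=[1, 8, 9, 7, 5, 4] cursor@8
After 3 (delete_current): list=[1, 9, 7, 5, 4] cursor@9
After 4 (insert_after(98)): list=[1, 9, 98, 7, 5, 4] cursor@9
After 5 (prev): list=[1, 9, 98, 7, 5, 4] cursor@1
After 6 (delete_current): list=[9, 98, 7, 5, 4] cursor@9
After 7 (insert_before(39)): list=[39, 9, 98, 7, 5, 4] cursor@9
After 8 (insert_after(64)): list=[39, 9, 64, 98, 7, 5, 4] cursor@9

Answer: 9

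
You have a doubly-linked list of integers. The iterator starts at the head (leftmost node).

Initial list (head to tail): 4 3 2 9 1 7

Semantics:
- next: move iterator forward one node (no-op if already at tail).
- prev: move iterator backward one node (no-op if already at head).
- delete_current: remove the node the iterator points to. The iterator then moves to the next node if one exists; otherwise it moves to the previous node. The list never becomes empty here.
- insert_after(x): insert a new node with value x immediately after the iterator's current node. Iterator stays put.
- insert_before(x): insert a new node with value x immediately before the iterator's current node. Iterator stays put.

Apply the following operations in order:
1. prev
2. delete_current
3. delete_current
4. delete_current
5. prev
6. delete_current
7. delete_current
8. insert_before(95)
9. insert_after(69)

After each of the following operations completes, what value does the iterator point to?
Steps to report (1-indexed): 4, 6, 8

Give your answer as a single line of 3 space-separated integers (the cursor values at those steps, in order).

Answer: 9 1 7

Derivation:
After 1 (prev): list=[4, 3, 2, 9, 1, 7] cursor@4
After 2 (delete_current): list=[3, 2, 9, 1, 7] cursor@3
After 3 (delete_current): list=[2, 9, 1, 7] cursor@2
After 4 (delete_current): list=[9, 1, 7] cursor@9
After 5 (prev): list=[9, 1, 7] cursor@9
After 6 (delete_current): list=[1, 7] cursor@1
After 7 (delete_current): list=[7] cursor@7
After 8 (insert_before(95)): list=[95, 7] cursor@7
After 9 (insert_after(69)): list=[95, 7, 69] cursor@7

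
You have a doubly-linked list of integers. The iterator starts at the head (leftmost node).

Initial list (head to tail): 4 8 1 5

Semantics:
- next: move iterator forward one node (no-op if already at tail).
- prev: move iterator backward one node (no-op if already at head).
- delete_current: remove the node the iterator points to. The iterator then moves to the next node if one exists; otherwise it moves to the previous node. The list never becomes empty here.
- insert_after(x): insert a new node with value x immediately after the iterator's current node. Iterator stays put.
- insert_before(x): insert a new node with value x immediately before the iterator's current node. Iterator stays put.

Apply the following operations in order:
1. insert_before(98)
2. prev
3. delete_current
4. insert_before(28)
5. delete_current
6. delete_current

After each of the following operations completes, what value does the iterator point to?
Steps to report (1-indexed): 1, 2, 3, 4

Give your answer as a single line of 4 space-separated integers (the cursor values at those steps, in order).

After 1 (insert_before(98)): list=[98, 4, 8, 1, 5] cursor@4
After 2 (prev): list=[98, 4, 8, 1, 5] cursor@98
After 3 (delete_current): list=[4, 8, 1, 5] cursor@4
After 4 (insert_before(28)): list=[28, 4, 8, 1, 5] cursor@4
After 5 (delete_current): list=[28, 8, 1, 5] cursor@8
After 6 (delete_current): list=[28, 1, 5] cursor@1

Answer: 4 98 4 4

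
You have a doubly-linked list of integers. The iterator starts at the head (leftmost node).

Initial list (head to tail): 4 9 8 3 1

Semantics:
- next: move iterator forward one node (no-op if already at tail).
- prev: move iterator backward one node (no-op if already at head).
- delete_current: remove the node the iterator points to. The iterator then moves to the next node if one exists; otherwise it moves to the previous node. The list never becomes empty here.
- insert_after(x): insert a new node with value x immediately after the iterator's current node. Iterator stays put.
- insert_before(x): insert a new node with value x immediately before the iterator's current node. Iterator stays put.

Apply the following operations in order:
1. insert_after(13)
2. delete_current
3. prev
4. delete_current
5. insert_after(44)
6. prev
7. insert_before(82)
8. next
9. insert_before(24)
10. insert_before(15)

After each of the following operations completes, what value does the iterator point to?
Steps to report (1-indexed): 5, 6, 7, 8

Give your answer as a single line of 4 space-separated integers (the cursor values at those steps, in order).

Answer: 9 9 9 44

Derivation:
After 1 (insert_after(13)): list=[4, 13, 9, 8, 3, 1] cursor@4
After 2 (delete_current): list=[13, 9, 8, 3, 1] cursor@13
After 3 (prev): list=[13, 9, 8, 3, 1] cursor@13
After 4 (delete_current): list=[9, 8, 3, 1] cursor@9
After 5 (insert_after(44)): list=[9, 44, 8, 3, 1] cursor@9
After 6 (prev): list=[9, 44, 8, 3, 1] cursor@9
After 7 (insert_before(82)): list=[82, 9, 44, 8, 3, 1] cursor@9
After 8 (next): list=[82, 9, 44, 8, 3, 1] cursor@44
After 9 (insert_before(24)): list=[82, 9, 24, 44, 8, 3, 1] cursor@44
After 10 (insert_before(15)): list=[82, 9, 24, 15, 44, 8, 3, 1] cursor@44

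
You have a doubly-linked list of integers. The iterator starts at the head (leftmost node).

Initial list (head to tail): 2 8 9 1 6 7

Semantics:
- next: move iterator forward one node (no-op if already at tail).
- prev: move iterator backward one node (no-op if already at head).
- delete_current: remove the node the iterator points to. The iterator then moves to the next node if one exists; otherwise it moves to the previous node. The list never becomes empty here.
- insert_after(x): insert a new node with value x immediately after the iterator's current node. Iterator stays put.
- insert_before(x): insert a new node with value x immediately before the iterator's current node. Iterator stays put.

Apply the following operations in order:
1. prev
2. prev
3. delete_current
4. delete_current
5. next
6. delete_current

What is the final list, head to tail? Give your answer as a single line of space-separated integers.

Answer: 9 6 7

Derivation:
After 1 (prev): list=[2, 8, 9, 1, 6, 7] cursor@2
After 2 (prev): list=[2, 8, 9, 1, 6, 7] cursor@2
After 3 (delete_current): list=[8, 9, 1, 6, 7] cursor@8
After 4 (delete_current): list=[9, 1, 6, 7] cursor@9
After 5 (next): list=[9, 1, 6, 7] cursor@1
After 6 (delete_current): list=[9, 6, 7] cursor@6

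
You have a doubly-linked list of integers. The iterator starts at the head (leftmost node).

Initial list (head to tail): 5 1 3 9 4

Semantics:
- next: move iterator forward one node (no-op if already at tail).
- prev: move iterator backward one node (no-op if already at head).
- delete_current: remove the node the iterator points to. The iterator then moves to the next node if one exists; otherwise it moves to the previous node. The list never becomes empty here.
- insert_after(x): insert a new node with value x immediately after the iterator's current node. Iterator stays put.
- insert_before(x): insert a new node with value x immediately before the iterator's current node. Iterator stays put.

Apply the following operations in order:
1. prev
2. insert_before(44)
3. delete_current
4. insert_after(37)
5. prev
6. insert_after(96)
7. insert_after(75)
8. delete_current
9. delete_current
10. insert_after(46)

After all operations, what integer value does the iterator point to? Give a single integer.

Answer: 96

Derivation:
After 1 (prev): list=[5, 1, 3, 9, 4] cursor@5
After 2 (insert_before(44)): list=[44, 5, 1, 3, 9, 4] cursor@5
After 3 (delete_current): list=[44, 1, 3, 9, 4] cursor@1
After 4 (insert_after(37)): list=[44, 1, 37, 3, 9, 4] cursor@1
After 5 (prev): list=[44, 1, 37, 3, 9, 4] cursor@44
After 6 (insert_after(96)): list=[44, 96, 1, 37, 3, 9, 4] cursor@44
After 7 (insert_after(75)): list=[44, 75, 96, 1, 37, 3, 9, 4] cursor@44
After 8 (delete_current): list=[75, 96, 1, 37, 3, 9, 4] cursor@75
After 9 (delete_current): list=[96, 1, 37, 3, 9, 4] cursor@96
After 10 (insert_after(46)): list=[96, 46, 1, 37, 3, 9, 4] cursor@96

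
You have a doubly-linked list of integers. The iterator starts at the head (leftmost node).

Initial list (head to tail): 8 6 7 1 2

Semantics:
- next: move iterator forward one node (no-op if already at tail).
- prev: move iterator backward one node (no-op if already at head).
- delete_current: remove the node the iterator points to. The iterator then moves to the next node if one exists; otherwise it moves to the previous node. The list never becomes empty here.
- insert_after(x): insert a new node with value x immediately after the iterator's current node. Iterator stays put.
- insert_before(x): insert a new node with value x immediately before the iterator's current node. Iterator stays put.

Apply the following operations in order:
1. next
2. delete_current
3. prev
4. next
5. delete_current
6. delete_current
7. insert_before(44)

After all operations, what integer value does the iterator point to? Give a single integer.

After 1 (next): list=[8, 6, 7, 1, 2] cursor@6
After 2 (delete_current): list=[8, 7, 1, 2] cursor@7
After 3 (prev): list=[8, 7, 1, 2] cursor@8
After 4 (next): list=[8, 7, 1, 2] cursor@7
After 5 (delete_current): list=[8, 1, 2] cursor@1
After 6 (delete_current): list=[8, 2] cursor@2
After 7 (insert_before(44)): list=[8, 44, 2] cursor@2

Answer: 2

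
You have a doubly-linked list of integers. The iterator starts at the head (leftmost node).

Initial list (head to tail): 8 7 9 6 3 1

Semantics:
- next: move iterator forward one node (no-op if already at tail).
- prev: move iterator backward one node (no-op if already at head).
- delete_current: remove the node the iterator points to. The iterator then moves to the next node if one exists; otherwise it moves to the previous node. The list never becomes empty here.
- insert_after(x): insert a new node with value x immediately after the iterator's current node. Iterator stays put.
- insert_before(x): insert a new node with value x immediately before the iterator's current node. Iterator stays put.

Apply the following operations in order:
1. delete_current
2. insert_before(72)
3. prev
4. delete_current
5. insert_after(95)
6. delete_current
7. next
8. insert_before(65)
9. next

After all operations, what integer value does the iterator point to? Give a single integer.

Answer: 6

Derivation:
After 1 (delete_current): list=[7, 9, 6, 3, 1] cursor@7
After 2 (insert_before(72)): list=[72, 7, 9, 6, 3, 1] cursor@7
After 3 (prev): list=[72, 7, 9, 6, 3, 1] cursor@72
After 4 (delete_current): list=[7, 9, 6, 3, 1] cursor@7
After 5 (insert_after(95)): list=[7, 95, 9, 6, 3, 1] cursor@7
After 6 (delete_current): list=[95, 9, 6, 3, 1] cursor@95
After 7 (next): list=[95, 9, 6, 3, 1] cursor@9
After 8 (insert_before(65)): list=[95, 65, 9, 6, 3, 1] cursor@9
After 9 (next): list=[95, 65, 9, 6, 3, 1] cursor@6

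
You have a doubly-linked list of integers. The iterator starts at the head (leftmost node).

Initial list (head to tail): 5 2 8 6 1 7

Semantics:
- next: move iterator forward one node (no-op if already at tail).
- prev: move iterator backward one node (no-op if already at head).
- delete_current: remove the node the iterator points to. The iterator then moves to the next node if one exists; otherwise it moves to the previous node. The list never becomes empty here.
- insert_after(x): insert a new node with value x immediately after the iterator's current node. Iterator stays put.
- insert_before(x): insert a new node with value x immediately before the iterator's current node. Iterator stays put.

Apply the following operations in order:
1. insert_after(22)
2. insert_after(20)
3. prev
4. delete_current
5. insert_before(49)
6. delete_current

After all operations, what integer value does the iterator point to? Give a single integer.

After 1 (insert_after(22)): list=[5, 22, 2, 8, 6, 1, 7] cursor@5
After 2 (insert_after(20)): list=[5, 20, 22, 2, 8, 6, 1, 7] cursor@5
After 3 (prev): list=[5, 20, 22, 2, 8, 6, 1, 7] cursor@5
After 4 (delete_current): list=[20, 22, 2, 8, 6, 1, 7] cursor@20
After 5 (insert_before(49)): list=[49, 20, 22, 2, 8, 6, 1, 7] cursor@20
After 6 (delete_current): list=[49, 22, 2, 8, 6, 1, 7] cursor@22

Answer: 22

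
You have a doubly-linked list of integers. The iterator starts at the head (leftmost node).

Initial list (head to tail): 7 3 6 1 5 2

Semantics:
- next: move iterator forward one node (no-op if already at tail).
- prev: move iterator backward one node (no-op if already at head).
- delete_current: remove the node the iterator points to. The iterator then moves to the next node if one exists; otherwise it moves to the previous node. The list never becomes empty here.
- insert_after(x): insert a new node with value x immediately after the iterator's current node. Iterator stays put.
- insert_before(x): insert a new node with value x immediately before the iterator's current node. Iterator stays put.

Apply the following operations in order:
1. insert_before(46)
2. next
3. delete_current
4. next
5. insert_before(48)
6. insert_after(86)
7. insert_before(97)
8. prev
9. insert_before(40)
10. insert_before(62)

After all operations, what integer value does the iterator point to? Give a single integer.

After 1 (insert_before(46)): list=[46, 7, 3, 6, 1, 5, 2] cursor@7
After 2 (next): list=[46, 7, 3, 6, 1, 5, 2] cursor@3
After 3 (delete_current): list=[46, 7, 6, 1, 5, 2] cursor@6
After 4 (next): list=[46, 7, 6, 1, 5, 2] cursor@1
After 5 (insert_before(48)): list=[46, 7, 6, 48, 1, 5, 2] cursor@1
After 6 (insert_after(86)): list=[46, 7, 6, 48, 1, 86, 5, 2] cursor@1
After 7 (insert_before(97)): list=[46, 7, 6, 48, 97, 1, 86, 5, 2] cursor@1
After 8 (prev): list=[46, 7, 6, 48, 97, 1, 86, 5, 2] cursor@97
After 9 (insert_before(40)): list=[46, 7, 6, 48, 40, 97, 1, 86, 5, 2] cursor@97
After 10 (insert_before(62)): list=[46, 7, 6, 48, 40, 62, 97, 1, 86, 5, 2] cursor@97

Answer: 97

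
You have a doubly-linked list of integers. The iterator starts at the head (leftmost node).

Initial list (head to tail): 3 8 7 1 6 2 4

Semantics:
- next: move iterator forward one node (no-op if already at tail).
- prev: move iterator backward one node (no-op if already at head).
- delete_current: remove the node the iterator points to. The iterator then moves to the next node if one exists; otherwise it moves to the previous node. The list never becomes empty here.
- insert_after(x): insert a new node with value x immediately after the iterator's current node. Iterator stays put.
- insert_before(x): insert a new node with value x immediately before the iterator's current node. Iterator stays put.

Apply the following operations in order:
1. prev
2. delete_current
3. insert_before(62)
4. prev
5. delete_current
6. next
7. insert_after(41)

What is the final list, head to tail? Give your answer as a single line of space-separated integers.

Answer: 8 7 41 1 6 2 4

Derivation:
After 1 (prev): list=[3, 8, 7, 1, 6, 2, 4] cursor@3
After 2 (delete_current): list=[8, 7, 1, 6, 2, 4] cursor@8
After 3 (insert_before(62)): list=[62, 8, 7, 1, 6, 2, 4] cursor@8
After 4 (prev): list=[62, 8, 7, 1, 6, 2, 4] cursor@62
After 5 (delete_current): list=[8, 7, 1, 6, 2, 4] cursor@8
After 6 (next): list=[8, 7, 1, 6, 2, 4] cursor@7
After 7 (insert_after(41)): list=[8, 7, 41, 1, 6, 2, 4] cursor@7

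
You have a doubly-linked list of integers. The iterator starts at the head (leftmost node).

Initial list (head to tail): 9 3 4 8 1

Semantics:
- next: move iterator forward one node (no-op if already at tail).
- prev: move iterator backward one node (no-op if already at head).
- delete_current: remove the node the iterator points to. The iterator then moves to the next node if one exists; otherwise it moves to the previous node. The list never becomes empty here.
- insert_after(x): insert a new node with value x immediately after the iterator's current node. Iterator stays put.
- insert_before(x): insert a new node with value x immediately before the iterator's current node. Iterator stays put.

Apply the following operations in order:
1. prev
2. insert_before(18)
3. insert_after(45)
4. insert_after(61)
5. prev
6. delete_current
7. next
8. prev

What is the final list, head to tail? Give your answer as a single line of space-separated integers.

Answer: 9 61 45 3 4 8 1

Derivation:
After 1 (prev): list=[9, 3, 4, 8, 1] cursor@9
After 2 (insert_before(18)): list=[18, 9, 3, 4, 8, 1] cursor@9
After 3 (insert_after(45)): list=[18, 9, 45, 3, 4, 8, 1] cursor@9
After 4 (insert_after(61)): list=[18, 9, 61, 45, 3, 4, 8, 1] cursor@9
After 5 (prev): list=[18, 9, 61, 45, 3, 4, 8, 1] cursor@18
After 6 (delete_current): list=[9, 61, 45, 3, 4, 8, 1] cursor@9
After 7 (next): list=[9, 61, 45, 3, 4, 8, 1] cursor@61
After 8 (prev): list=[9, 61, 45, 3, 4, 8, 1] cursor@9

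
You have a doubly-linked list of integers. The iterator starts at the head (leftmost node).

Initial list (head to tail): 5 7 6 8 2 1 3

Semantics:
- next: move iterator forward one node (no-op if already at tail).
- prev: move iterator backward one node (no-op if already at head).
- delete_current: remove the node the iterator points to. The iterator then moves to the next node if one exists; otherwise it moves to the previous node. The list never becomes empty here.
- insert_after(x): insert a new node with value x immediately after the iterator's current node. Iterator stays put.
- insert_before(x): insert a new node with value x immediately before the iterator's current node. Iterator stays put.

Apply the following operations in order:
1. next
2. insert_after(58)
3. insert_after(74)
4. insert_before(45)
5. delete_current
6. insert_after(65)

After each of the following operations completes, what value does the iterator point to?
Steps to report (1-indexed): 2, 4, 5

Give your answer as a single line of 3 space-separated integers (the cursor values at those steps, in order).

Answer: 7 7 74

Derivation:
After 1 (next): list=[5, 7, 6, 8, 2, 1, 3] cursor@7
After 2 (insert_after(58)): list=[5, 7, 58, 6, 8, 2, 1, 3] cursor@7
After 3 (insert_after(74)): list=[5, 7, 74, 58, 6, 8, 2, 1, 3] cursor@7
After 4 (insert_before(45)): list=[5, 45, 7, 74, 58, 6, 8, 2, 1, 3] cursor@7
After 5 (delete_current): list=[5, 45, 74, 58, 6, 8, 2, 1, 3] cursor@74
After 6 (insert_after(65)): list=[5, 45, 74, 65, 58, 6, 8, 2, 1, 3] cursor@74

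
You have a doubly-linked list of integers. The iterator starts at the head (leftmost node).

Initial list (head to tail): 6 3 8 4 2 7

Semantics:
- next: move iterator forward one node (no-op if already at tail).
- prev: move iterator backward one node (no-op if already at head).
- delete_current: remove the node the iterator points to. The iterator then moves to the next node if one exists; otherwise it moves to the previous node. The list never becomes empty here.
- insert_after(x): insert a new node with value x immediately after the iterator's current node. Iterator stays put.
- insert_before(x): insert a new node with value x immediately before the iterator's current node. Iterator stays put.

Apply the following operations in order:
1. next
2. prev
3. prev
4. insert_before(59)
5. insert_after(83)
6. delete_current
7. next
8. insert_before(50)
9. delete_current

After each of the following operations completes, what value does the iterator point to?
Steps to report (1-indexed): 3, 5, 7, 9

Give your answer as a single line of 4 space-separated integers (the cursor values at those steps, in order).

Answer: 6 6 3 8

Derivation:
After 1 (next): list=[6, 3, 8, 4, 2, 7] cursor@3
After 2 (prev): list=[6, 3, 8, 4, 2, 7] cursor@6
After 3 (prev): list=[6, 3, 8, 4, 2, 7] cursor@6
After 4 (insert_before(59)): list=[59, 6, 3, 8, 4, 2, 7] cursor@6
After 5 (insert_after(83)): list=[59, 6, 83, 3, 8, 4, 2, 7] cursor@6
After 6 (delete_current): list=[59, 83, 3, 8, 4, 2, 7] cursor@83
After 7 (next): list=[59, 83, 3, 8, 4, 2, 7] cursor@3
After 8 (insert_before(50)): list=[59, 83, 50, 3, 8, 4, 2, 7] cursor@3
After 9 (delete_current): list=[59, 83, 50, 8, 4, 2, 7] cursor@8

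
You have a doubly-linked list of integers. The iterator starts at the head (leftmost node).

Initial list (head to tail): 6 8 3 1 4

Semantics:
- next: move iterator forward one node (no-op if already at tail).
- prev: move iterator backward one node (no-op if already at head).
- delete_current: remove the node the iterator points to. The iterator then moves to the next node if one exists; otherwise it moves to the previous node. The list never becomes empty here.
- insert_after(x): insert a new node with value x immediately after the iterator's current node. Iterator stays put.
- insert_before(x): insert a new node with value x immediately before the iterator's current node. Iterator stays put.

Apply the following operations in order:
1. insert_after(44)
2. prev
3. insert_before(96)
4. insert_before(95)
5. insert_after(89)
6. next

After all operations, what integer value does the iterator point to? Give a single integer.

After 1 (insert_after(44)): list=[6, 44, 8, 3, 1, 4] cursor@6
After 2 (prev): list=[6, 44, 8, 3, 1, 4] cursor@6
After 3 (insert_before(96)): list=[96, 6, 44, 8, 3, 1, 4] cursor@6
After 4 (insert_before(95)): list=[96, 95, 6, 44, 8, 3, 1, 4] cursor@6
After 5 (insert_after(89)): list=[96, 95, 6, 89, 44, 8, 3, 1, 4] cursor@6
After 6 (next): list=[96, 95, 6, 89, 44, 8, 3, 1, 4] cursor@89

Answer: 89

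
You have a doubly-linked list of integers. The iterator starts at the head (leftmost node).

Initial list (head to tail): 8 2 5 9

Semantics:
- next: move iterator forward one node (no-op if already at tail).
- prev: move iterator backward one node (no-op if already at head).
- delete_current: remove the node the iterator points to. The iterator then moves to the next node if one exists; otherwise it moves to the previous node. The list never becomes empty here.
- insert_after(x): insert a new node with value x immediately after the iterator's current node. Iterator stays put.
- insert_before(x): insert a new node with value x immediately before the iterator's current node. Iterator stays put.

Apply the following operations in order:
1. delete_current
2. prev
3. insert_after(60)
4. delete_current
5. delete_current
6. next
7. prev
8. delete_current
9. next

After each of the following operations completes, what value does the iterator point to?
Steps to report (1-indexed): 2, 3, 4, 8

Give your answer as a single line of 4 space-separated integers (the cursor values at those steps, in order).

Answer: 2 2 60 9

Derivation:
After 1 (delete_current): list=[2, 5, 9] cursor@2
After 2 (prev): list=[2, 5, 9] cursor@2
After 3 (insert_after(60)): list=[2, 60, 5, 9] cursor@2
After 4 (delete_current): list=[60, 5, 9] cursor@60
After 5 (delete_current): list=[5, 9] cursor@5
After 6 (next): list=[5, 9] cursor@9
After 7 (prev): list=[5, 9] cursor@5
After 8 (delete_current): list=[9] cursor@9
After 9 (next): list=[9] cursor@9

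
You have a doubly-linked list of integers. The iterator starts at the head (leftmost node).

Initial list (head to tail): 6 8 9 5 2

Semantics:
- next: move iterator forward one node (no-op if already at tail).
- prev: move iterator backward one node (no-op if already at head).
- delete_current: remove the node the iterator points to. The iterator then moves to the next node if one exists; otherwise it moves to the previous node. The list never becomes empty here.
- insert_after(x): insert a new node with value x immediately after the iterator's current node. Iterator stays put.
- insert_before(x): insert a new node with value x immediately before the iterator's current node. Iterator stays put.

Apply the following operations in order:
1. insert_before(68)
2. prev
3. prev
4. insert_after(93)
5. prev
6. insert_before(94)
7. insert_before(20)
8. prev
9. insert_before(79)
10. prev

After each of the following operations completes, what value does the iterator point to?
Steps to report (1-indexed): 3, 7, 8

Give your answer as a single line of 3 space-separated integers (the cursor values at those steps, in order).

Answer: 68 68 20

Derivation:
After 1 (insert_before(68)): list=[68, 6, 8, 9, 5, 2] cursor@6
After 2 (prev): list=[68, 6, 8, 9, 5, 2] cursor@68
After 3 (prev): list=[68, 6, 8, 9, 5, 2] cursor@68
After 4 (insert_after(93)): list=[68, 93, 6, 8, 9, 5, 2] cursor@68
After 5 (prev): list=[68, 93, 6, 8, 9, 5, 2] cursor@68
After 6 (insert_before(94)): list=[94, 68, 93, 6, 8, 9, 5, 2] cursor@68
After 7 (insert_before(20)): list=[94, 20, 68, 93, 6, 8, 9, 5, 2] cursor@68
After 8 (prev): list=[94, 20, 68, 93, 6, 8, 9, 5, 2] cursor@20
After 9 (insert_before(79)): list=[94, 79, 20, 68, 93, 6, 8, 9, 5, 2] cursor@20
After 10 (prev): list=[94, 79, 20, 68, 93, 6, 8, 9, 5, 2] cursor@79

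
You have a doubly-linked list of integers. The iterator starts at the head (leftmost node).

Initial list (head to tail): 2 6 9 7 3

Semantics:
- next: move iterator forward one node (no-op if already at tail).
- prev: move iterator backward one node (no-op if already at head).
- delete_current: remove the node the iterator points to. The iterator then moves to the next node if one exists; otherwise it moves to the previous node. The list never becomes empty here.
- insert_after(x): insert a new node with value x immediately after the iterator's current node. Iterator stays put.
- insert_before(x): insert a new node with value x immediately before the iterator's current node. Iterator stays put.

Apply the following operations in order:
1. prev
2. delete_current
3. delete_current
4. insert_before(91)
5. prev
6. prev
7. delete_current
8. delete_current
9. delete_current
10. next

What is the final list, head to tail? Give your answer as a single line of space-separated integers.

Answer: 3

Derivation:
After 1 (prev): list=[2, 6, 9, 7, 3] cursor@2
After 2 (delete_current): list=[6, 9, 7, 3] cursor@6
After 3 (delete_current): list=[9, 7, 3] cursor@9
After 4 (insert_before(91)): list=[91, 9, 7, 3] cursor@9
After 5 (prev): list=[91, 9, 7, 3] cursor@91
After 6 (prev): list=[91, 9, 7, 3] cursor@91
After 7 (delete_current): list=[9, 7, 3] cursor@9
After 8 (delete_current): list=[7, 3] cursor@7
After 9 (delete_current): list=[3] cursor@3
After 10 (next): list=[3] cursor@3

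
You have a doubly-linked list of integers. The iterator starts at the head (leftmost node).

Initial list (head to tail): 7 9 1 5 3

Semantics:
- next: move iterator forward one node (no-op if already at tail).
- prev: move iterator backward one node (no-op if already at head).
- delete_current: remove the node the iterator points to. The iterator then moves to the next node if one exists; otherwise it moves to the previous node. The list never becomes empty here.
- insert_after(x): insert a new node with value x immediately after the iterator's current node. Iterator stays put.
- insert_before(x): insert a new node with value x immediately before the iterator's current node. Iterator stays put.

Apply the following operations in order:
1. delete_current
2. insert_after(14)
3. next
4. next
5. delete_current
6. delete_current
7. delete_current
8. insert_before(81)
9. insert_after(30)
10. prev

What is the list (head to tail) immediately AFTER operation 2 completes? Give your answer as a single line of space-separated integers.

After 1 (delete_current): list=[9, 1, 5, 3] cursor@9
After 2 (insert_after(14)): list=[9, 14, 1, 5, 3] cursor@9

Answer: 9 14 1 5 3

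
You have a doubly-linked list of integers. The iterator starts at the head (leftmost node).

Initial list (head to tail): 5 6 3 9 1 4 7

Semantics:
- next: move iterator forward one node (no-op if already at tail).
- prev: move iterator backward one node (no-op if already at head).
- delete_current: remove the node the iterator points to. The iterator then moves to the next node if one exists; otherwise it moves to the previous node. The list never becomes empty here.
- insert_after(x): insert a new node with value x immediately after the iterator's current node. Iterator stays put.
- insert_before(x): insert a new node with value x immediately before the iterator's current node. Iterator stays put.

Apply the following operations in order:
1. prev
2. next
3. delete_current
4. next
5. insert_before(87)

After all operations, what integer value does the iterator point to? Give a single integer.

After 1 (prev): list=[5, 6, 3, 9, 1, 4, 7] cursor@5
After 2 (next): list=[5, 6, 3, 9, 1, 4, 7] cursor@6
After 3 (delete_current): list=[5, 3, 9, 1, 4, 7] cursor@3
After 4 (next): list=[5, 3, 9, 1, 4, 7] cursor@9
After 5 (insert_before(87)): list=[5, 3, 87, 9, 1, 4, 7] cursor@9

Answer: 9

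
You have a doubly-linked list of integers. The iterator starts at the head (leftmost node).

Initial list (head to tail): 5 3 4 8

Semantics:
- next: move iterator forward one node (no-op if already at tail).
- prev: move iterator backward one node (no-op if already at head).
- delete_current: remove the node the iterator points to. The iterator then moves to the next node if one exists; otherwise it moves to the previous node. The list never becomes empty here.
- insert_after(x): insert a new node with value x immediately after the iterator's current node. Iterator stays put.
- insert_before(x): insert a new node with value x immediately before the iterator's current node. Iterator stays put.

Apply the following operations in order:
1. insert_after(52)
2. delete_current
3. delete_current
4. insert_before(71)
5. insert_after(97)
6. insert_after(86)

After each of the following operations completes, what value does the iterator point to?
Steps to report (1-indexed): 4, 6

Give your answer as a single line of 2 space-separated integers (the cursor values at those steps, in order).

After 1 (insert_after(52)): list=[5, 52, 3, 4, 8] cursor@5
After 2 (delete_current): list=[52, 3, 4, 8] cursor@52
After 3 (delete_current): list=[3, 4, 8] cursor@3
After 4 (insert_before(71)): list=[71, 3, 4, 8] cursor@3
After 5 (insert_after(97)): list=[71, 3, 97, 4, 8] cursor@3
After 6 (insert_after(86)): list=[71, 3, 86, 97, 4, 8] cursor@3

Answer: 3 3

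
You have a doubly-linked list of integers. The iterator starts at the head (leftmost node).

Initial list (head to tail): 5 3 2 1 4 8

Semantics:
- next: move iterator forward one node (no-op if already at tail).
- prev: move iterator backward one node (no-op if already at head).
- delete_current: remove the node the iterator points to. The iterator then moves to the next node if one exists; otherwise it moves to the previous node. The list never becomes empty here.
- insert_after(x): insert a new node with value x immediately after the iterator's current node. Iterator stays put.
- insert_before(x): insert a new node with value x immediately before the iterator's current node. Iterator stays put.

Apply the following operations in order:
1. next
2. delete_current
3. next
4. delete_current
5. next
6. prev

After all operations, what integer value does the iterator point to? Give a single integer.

After 1 (next): list=[5, 3, 2, 1, 4, 8] cursor@3
After 2 (delete_current): list=[5, 2, 1, 4, 8] cursor@2
After 3 (next): list=[5, 2, 1, 4, 8] cursor@1
After 4 (delete_current): list=[5, 2, 4, 8] cursor@4
After 5 (next): list=[5, 2, 4, 8] cursor@8
After 6 (prev): list=[5, 2, 4, 8] cursor@4

Answer: 4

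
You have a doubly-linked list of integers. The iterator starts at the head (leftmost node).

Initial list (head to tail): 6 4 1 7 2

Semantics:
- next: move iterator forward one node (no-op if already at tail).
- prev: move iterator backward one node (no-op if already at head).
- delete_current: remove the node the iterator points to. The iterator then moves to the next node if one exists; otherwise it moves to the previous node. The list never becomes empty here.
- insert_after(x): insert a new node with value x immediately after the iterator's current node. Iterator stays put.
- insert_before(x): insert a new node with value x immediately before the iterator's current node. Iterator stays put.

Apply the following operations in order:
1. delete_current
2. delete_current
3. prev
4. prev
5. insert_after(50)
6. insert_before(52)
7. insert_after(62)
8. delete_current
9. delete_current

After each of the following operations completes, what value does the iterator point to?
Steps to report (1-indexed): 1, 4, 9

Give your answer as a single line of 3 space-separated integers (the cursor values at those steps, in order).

Answer: 4 1 50

Derivation:
After 1 (delete_current): list=[4, 1, 7, 2] cursor@4
After 2 (delete_current): list=[1, 7, 2] cursor@1
After 3 (prev): list=[1, 7, 2] cursor@1
After 4 (prev): list=[1, 7, 2] cursor@1
After 5 (insert_after(50)): list=[1, 50, 7, 2] cursor@1
After 6 (insert_before(52)): list=[52, 1, 50, 7, 2] cursor@1
After 7 (insert_after(62)): list=[52, 1, 62, 50, 7, 2] cursor@1
After 8 (delete_current): list=[52, 62, 50, 7, 2] cursor@62
After 9 (delete_current): list=[52, 50, 7, 2] cursor@50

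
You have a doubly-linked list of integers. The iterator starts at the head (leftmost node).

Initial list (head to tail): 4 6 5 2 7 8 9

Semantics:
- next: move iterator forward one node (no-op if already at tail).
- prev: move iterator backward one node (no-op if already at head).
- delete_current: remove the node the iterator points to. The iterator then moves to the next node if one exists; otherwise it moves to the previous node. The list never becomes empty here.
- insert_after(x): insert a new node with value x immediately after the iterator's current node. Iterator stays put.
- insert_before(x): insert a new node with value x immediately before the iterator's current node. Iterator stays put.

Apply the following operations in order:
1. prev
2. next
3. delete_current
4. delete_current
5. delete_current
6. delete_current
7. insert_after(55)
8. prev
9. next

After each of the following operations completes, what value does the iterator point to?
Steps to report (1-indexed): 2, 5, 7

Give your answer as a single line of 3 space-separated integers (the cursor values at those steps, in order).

Answer: 6 7 8

Derivation:
After 1 (prev): list=[4, 6, 5, 2, 7, 8, 9] cursor@4
After 2 (next): list=[4, 6, 5, 2, 7, 8, 9] cursor@6
After 3 (delete_current): list=[4, 5, 2, 7, 8, 9] cursor@5
After 4 (delete_current): list=[4, 2, 7, 8, 9] cursor@2
After 5 (delete_current): list=[4, 7, 8, 9] cursor@7
After 6 (delete_current): list=[4, 8, 9] cursor@8
After 7 (insert_after(55)): list=[4, 8, 55, 9] cursor@8
After 8 (prev): list=[4, 8, 55, 9] cursor@4
After 9 (next): list=[4, 8, 55, 9] cursor@8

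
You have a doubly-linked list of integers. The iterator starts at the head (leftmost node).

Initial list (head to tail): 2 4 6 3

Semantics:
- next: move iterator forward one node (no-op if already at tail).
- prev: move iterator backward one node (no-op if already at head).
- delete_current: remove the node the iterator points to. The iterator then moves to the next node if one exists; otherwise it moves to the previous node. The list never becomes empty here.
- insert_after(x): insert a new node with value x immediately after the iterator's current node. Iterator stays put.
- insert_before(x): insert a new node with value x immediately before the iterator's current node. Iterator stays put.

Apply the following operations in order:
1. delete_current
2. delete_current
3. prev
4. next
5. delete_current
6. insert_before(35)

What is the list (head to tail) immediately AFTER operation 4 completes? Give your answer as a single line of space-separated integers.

Answer: 6 3

Derivation:
After 1 (delete_current): list=[4, 6, 3] cursor@4
After 2 (delete_current): list=[6, 3] cursor@6
After 3 (prev): list=[6, 3] cursor@6
After 4 (next): list=[6, 3] cursor@3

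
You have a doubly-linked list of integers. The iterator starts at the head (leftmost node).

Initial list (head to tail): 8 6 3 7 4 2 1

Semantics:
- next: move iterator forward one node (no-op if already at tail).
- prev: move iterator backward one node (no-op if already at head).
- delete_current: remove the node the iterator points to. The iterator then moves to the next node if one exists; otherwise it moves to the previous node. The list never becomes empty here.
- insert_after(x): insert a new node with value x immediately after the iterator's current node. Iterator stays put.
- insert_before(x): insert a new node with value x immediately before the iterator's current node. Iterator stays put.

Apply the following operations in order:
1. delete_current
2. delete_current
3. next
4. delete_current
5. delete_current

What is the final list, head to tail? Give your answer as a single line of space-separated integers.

After 1 (delete_current): list=[6, 3, 7, 4, 2, 1] cursor@6
After 2 (delete_current): list=[3, 7, 4, 2, 1] cursor@3
After 3 (next): list=[3, 7, 4, 2, 1] cursor@7
After 4 (delete_current): list=[3, 4, 2, 1] cursor@4
After 5 (delete_current): list=[3, 2, 1] cursor@2

Answer: 3 2 1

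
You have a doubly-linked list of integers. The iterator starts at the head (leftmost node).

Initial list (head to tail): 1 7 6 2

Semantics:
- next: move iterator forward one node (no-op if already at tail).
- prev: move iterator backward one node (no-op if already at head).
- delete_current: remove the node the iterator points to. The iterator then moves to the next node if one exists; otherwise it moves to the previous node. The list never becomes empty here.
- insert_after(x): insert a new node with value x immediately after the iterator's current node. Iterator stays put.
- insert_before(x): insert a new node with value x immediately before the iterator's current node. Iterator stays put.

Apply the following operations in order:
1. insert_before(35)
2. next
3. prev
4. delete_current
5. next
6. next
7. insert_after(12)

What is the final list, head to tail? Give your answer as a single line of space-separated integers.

After 1 (insert_before(35)): list=[35, 1, 7, 6, 2] cursor@1
After 2 (next): list=[35, 1, 7, 6, 2] cursor@7
After 3 (prev): list=[35, 1, 7, 6, 2] cursor@1
After 4 (delete_current): list=[35, 7, 6, 2] cursor@7
After 5 (next): list=[35, 7, 6, 2] cursor@6
After 6 (next): list=[35, 7, 6, 2] cursor@2
After 7 (insert_after(12)): list=[35, 7, 6, 2, 12] cursor@2

Answer: 35 7 6 2 12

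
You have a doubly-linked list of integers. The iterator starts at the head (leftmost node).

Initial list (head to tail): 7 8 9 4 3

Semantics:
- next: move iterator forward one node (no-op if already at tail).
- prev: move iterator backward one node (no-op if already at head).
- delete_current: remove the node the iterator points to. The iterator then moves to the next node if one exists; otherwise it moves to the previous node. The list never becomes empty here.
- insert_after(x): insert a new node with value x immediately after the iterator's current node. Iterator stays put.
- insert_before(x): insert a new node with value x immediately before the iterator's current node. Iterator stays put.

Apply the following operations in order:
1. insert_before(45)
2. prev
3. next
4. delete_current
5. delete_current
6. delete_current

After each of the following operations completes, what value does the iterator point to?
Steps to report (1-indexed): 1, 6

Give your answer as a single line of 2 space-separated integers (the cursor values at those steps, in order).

Answer: 7 4

Derivation:
After 1 (insert_before(45)): list=[45, 7, 8, 9, 4, 3] cursor@7
After 2 (prev): list=[45, 7, 8, 9, 4, 3] cursor@45
After 3 (next): list=[45, 7, 8, 9, 4, 3] cursor@7
After 4 (delete_current): list=[45, 8, 9, 4, 3] cursor@8
After 5 (delete_current): list=[45, 9, 4, 3] cursor@9
After 6 (delete_current): list=[45, 4, 3] cursor@4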